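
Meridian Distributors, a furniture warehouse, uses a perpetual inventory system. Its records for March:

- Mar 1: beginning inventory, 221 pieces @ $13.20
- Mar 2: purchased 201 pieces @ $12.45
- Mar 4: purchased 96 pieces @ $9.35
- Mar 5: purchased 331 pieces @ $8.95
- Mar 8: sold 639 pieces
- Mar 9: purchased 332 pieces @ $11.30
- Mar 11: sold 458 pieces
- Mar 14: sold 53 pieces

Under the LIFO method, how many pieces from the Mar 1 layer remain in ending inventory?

Mar 8, 639 sold [LIFO — newest first]: 331 @ $8.95 + 96 @ $9.35 + 201 @ $12.45 + 11 @ $13.20 = $6,507.70
Mar 11, 458 sold [LIFO — newest first]: 332 @ $11.30 + 126 @ $13.20 = $5,414.80
Mar 14, 53 sold [LIFO — newest first]: 53 @ $13.20 = $699.60
Total COGS = $6,507.70 + $5,414.80 + $699.60 = $12,622.10
Ending inventory: 31 @ $13.20 = $409.20
Check: goods available $13,031.30 = COGS $12,622.10 + ending $409.20

31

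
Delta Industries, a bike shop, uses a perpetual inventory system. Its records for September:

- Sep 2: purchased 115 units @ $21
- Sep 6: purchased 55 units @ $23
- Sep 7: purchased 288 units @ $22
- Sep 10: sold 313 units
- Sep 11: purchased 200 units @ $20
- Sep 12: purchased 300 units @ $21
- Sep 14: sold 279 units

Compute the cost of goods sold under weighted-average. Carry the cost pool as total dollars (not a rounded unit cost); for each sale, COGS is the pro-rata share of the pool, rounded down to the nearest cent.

After Sep 2: 115 on hand, pool $2,415.00 (≈ $21.0000 each)
After Sep 6: 170 on hand, pool $3,680.00 (≈ $21.6471 each)
After Sep 7: 458 on hand, pool $10,016.00 (≈ $21.8690 each)
Sep 10, sell 313: 313/458 × $10,016.00 → $6,844.99
After Sep 11: 345 on hand, pool $7,171.01 (≈ $20.7855 each)
After Sep 12: 645 on hand, pool $13,471.01 (≈ $20.8853 each)
Sep 14, sell 279: 279/645 × $13,471.01 → $5,826.99
Total COGS = $6,844.99 + $5,826.99 = $12,671.98
Ending inventory (cost pool remaining) = $7,644.02
Check: goods available $20,316.00 = COGS $12,671.98 + ending $7,644.02

COGS = $12,671.98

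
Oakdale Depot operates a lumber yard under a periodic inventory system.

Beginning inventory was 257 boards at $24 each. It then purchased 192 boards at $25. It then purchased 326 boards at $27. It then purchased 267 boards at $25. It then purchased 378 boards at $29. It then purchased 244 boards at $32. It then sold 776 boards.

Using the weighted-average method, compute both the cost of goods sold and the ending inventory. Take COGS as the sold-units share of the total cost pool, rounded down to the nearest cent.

COGS = $21,085.84; ending inventory = $24,129.16

Sale 1, sell 776: 776/1664 × $45,215.00 → $21,085.84
Ending inventory (cost pool remaining) = $24,129.16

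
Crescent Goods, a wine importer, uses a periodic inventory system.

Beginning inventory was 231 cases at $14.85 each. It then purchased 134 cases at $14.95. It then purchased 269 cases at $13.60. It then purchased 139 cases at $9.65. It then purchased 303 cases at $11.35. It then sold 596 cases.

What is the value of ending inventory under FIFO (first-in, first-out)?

Sale 1 (596) [FIFO — oldest first]: 231 @ $14.85 + 134 @ $14.95 + 231 @ $13.60 = $8,575.25
Ending inventory: 38 @ $13.60 + 139 @ $9.65 + 303 @ $11.35 = $5,297.20
Check: goods available $13,872.45 = COGS $8,575.25 + ending $5,297.20

Ending inventory = $5,297.20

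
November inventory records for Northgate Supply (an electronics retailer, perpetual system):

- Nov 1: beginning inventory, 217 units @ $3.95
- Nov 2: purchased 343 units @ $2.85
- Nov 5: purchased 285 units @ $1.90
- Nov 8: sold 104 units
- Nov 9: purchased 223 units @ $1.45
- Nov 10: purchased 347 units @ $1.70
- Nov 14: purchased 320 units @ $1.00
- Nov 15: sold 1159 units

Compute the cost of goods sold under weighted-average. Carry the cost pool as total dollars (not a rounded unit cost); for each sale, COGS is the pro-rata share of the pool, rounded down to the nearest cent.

COGS = $2,649.53

After Nov 1: 217 on hand, pool $857.15 (≈ $3.9500 each)
After Nov 2: 560 on hand, pool $1,834.70 (≈ $3.2763 each)
After Nov 5: 845 on hand, pool $2,376.20 (≈ $2.8121 each)
Nov 8, sell 104: 104/845 × $2,376.20 → $292.45
After Nov 9: 964 on hand, pool $2,407.10 (≈ $2.4970 each)
After Nov 10: 1311 on hand, pool $2,997.00 (≈ $2.2860 each)
After Nov 14: 1631 on hand, pool $3,317.00 (≈ $2.0337 each)
Nov 15, sell 1159: 1159/1631 × $3,317.00 → $2,357.08
Total COGS = $292.45 + $2,357.08 = $2,649.53
Ending inventory (cost pool remaining) = $959.92
Check: goods available $3,609.45 = COGS $2,649.53 + ending $959.92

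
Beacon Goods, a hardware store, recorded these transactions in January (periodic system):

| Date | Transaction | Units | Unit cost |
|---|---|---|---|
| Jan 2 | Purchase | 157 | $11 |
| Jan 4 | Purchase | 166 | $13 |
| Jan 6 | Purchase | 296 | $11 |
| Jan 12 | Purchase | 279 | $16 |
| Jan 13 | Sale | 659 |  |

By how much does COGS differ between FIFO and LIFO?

FIFO COGS: 157 @ $11 + 166 @ $13 + 296 @ $11 + 40 @ $16 = $7,781
LIFO COGS: 279 @ $16 + 296 @ $11 + 84 @ $13 = $8,812
Difference = |$7,781 − $8,812| = $1,031

$1,031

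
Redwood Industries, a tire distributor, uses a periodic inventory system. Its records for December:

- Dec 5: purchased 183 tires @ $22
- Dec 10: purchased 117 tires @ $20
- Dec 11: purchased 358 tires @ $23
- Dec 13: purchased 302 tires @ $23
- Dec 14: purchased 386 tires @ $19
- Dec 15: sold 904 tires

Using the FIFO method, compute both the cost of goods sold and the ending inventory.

COGS = $20,258; ending inventory = $8,622

Dec 15, 904 sold [FIFO — oldest first]: 183 @ $22 + 117 @ $20 + 358 @ $23 + 246 @ $23 = $20,258
Ending inventory: 56 @ $23 + 386 @ $19 = $8,622
Check: goods available $28,880 = COGS $20,258 + ending $8,622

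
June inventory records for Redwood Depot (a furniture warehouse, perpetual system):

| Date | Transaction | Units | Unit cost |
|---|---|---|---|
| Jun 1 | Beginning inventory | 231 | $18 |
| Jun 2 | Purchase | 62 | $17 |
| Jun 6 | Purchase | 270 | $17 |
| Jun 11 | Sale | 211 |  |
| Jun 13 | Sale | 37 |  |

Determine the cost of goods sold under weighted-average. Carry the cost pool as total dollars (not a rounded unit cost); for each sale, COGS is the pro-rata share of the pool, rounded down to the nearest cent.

After Jun 1: 231 on hand, pool $4,158.00 (≈ $18.0000 each)
After Jun 2: 293 on hand, pool $5,212.00 (≈ $17.7884 each)
After Jun 6: 563 on hand, pool $9,802.00 (≈ $17.4103 each)
Jun 11, sell 211: 211/563 × $9,802.00 → $3,673.57
Jun 13, sell 37: 37/352 × $6,128.43 → $644.18
Total COGS = $3,673.57 + $644.18 = $4,317.75
Ending inventory (cost pool remaining) = $5,484.25

COGS = $4,317.75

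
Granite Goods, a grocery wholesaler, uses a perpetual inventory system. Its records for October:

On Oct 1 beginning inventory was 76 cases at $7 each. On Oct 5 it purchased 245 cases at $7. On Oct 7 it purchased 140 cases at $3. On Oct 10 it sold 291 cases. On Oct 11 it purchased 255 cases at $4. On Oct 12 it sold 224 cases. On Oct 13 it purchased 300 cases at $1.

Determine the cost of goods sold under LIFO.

Oct 10, 291 sold [LIFO — newest first]: 140 @ $3 + 151 @ $7 = $1,477
Oct 12, 224 sold [LIFO — newest first]: 224 @ $4 = $896
Total COGS = $1,477 + $896 = $2,373
Ending inventory: 76 @ $7 + 94 @ $7 + 31 @ $4 + 300 @ $1 = $1,614
Check: goods available $3,987 = COGS $2,373 + ending $1,614

COGS = $2,373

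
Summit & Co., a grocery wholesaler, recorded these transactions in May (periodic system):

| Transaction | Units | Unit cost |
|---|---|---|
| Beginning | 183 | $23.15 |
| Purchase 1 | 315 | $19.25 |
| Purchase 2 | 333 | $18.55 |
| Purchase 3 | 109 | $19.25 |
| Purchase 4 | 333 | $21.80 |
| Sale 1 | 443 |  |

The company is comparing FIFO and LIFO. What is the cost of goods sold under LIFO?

FIFO COGS: 183 @ $23.15 + 260 @ $19.25 = $9,241.45
LIFO COGS: 333 @ $21.80 + 109 @ $19.25 + 1 @ $18.55 = $9,376.20

COGS = $9,376.20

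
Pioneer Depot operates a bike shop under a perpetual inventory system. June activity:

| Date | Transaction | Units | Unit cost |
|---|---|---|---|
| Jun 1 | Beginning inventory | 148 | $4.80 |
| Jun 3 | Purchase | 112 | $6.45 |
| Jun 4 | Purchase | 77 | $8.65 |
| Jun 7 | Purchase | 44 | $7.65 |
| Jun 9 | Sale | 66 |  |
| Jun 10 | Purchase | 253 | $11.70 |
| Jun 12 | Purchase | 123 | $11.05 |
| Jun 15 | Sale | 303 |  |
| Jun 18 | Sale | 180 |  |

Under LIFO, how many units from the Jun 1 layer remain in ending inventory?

148

Jun 9, 66 sold [LIFO — newest first]: 44 @ $7.65 + 22 @ $8.65 = $526.90
Jun 15, 303 sold [LIFO — newest first]: 123 @ $11.05 + 180 @ $11.70 = $3,465.15
Jun 18, 180 sold [LIFO — newest first]: 73 @ $11.70 + 55 @ $8.65 + 52 @ $6.45 = $1,665.25
Total COGS = $526.90 + $3,465.15 + $1,665.25 = $5,657.30
Ending inventory: 148 @ $4.80 + 60 @ $6.45 = $1,097.40
Check: goods available $6,754.70 = COGS $5,657.30 + ending $1,097.40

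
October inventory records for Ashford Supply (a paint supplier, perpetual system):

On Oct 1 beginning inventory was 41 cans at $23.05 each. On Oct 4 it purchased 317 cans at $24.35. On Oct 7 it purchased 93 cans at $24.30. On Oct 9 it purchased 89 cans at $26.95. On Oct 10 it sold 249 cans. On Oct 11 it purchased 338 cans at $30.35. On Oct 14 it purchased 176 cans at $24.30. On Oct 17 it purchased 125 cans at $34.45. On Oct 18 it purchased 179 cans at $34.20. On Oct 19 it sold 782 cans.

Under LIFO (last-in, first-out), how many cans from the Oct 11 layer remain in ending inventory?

Oct 10, 249 sold [LIFO — newest first]: 89 @ $26.95 + 93 @ $24.30 + 67 @ $24.35 = $6,289.90
Oct 19, 782 sold [LIFO — newest first]: 179 @ $34.20 + 125 @ $34.45 + 176 @ $24.30 + 302 @ $30.35 = $23,870.55
Total COGS = $6,289.90 + $23,870.55 = $30,160.45
Ending inventory: 41 @ $23.05 + 250 @ $24.35 + 36 @ $30.35 = $8,125.15

36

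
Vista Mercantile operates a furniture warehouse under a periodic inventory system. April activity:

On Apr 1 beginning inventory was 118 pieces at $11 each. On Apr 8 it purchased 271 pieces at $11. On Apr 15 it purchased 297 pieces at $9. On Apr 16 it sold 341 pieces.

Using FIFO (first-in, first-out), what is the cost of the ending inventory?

Ending inventory = $3,201

Apr 16, 341 sold [FIFO — oldest first]: 118 @ $11 + 223 @ $11 = $3,751
Ending inventory: 48 @ $11 + 297 @ $9 = $3,201
Check: goods available $6,952 = COGS $3,751 + ending $3,201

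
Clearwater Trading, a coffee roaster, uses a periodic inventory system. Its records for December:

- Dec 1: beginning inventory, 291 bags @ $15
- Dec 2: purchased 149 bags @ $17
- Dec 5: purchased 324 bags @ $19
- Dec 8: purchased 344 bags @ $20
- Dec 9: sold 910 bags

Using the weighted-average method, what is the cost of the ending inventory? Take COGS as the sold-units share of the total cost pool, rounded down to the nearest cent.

Dec 9, sell 910: 910/1108 × $19,934.00 → $16,371.78
Ending inventory (cost pool remaining) = $3,562.22

Ending inventory = $3,562.22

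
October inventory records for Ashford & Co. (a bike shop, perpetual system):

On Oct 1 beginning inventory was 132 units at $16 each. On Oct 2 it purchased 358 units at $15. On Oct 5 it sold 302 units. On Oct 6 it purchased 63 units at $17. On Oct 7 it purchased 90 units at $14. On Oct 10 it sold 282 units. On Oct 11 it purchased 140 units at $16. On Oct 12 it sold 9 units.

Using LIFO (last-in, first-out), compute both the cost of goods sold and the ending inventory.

COGS = $9,013; ending inventory = $3,040

Oct 5, 302 sold [LIFO — newest first]: 302 @ $15 = $4,530
Oct 10, 282 sold [LIFO — newest first]: 90 @ $14 + 63 @ $17 + 56 @ $15 + 73 @ $16 = $4,339
Oct 12, 9 sold [LIFO — newest first]: 9 @ $16 = $144
Total COGS = $4,530 + $4,339 + $144 = $9,013
Ending inventory: 59 @ $16 + 131 @ $16 = $3,040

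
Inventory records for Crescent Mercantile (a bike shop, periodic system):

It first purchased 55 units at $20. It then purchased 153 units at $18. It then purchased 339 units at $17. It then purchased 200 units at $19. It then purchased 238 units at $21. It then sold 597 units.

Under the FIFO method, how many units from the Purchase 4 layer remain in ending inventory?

Sale 1 (597) [FIFO — oldest first]: 55 @ $20 + 153 @ $18 + 339 @ $17 + 50 @ $19 = $10,567
Ending inventory: 150 @ $19 + 238 @ $21 = $7,848

150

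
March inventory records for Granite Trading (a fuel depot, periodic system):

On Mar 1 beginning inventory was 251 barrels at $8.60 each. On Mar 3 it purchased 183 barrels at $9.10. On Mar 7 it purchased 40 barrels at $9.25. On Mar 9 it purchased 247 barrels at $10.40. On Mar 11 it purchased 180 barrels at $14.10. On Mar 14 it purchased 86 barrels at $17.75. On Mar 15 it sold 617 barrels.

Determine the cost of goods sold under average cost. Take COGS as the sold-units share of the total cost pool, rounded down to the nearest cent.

COGS = $6,768.37

Mar 15, sell 617: 617/987 × $10,827.20 → $6,768.37
Ending inventory (cost pool remaining) = $4,058.83
Check: goods available $10,827.20 = COGS $6,768.37 + ending $4,058.83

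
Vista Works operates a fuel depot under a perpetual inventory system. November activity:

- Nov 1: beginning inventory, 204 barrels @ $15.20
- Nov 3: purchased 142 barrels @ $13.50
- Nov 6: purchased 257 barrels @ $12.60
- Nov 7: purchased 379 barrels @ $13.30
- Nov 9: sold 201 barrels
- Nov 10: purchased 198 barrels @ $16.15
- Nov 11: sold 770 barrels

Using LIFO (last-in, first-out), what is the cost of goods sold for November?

COGS = $13,326.10

Nov 9, 201 sold [LIFO — newest first]: 201 @ $13.30 = $2,673.30
Nov 11, 770 sold [LIFO — newest first]: 198 @ $16.15 + 178 @ $13.30 + 257 @ $12.60 + 137 @ $13.50 = $10,652.80
Total COGS = $2,673.30 + $10,652.80 = $13,326.10
Ending inventory: 204 @ $15.20 + 5 @ $13.50 = $3,168.30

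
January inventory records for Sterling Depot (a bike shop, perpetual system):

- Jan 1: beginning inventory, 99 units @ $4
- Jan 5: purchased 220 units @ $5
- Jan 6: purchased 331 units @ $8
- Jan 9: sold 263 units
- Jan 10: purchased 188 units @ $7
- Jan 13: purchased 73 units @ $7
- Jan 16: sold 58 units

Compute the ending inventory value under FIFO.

Jan 9, 263 sold [FIFO — oldest first]: 99 @ $4 + 164 @ $5 = $1,216
Jan 16, 58 sold [FIFO — oldest first]: 56 @ $5 + 2 @ $8 = $296
Total COGS = $1,216 + $296 = $1,512
Ending inventory: 329 @ $8 + 188 @ $7 + 73 @ $7 = $4,459

Ending inventory = $4,459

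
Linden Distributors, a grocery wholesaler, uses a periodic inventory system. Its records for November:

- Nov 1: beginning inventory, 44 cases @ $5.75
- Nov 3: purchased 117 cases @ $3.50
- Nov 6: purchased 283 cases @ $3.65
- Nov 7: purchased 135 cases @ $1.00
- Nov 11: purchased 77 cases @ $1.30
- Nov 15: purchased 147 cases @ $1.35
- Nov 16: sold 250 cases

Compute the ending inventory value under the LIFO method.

Ending inventory = $1,804.45

Nov 16, 250 sold [LIFO — newest first]: 147 @ $1.35 + 77 @ $1.30 + 26 @ $1.00 = $324.55
Ending inventory: 44 @ $5.75 + 117 @ $3.50 + 283 @ $3.65 + 109 @ $1.00 = $1,804.45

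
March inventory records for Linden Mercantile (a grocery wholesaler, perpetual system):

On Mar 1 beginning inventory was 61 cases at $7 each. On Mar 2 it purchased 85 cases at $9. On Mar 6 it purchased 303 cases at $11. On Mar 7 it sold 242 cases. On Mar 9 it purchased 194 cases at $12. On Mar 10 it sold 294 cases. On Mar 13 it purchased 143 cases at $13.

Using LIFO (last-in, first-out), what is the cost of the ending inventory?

Ending inventory = $2,700

Mar 7, 242 sold [LIFO — newest first]: 242 @ $11 = $2,662
Mar 10, 294 sold [LIFO — newest first]: 194 @ $12 + 61 @ $11 + 39 @ $9 = $3,350
Total COGS = $2,662 + $3,350 = $6,012
Ending inventory: 61 @ $7 + 46 @ $9 + 143 @ $13 = $2,700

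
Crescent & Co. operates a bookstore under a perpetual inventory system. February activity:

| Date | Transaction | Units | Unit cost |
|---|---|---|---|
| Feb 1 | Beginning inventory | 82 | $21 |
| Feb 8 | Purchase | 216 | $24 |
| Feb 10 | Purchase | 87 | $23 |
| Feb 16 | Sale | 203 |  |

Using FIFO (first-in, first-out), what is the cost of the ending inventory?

Ending inventory = $4,281

Feb 16, 203 sold [FIFO — oldest first]: 82 @ $21 + 121 @ $24 = $4,626
Ending inventory: 95 @ $24 + 87 @ $23 = $4,281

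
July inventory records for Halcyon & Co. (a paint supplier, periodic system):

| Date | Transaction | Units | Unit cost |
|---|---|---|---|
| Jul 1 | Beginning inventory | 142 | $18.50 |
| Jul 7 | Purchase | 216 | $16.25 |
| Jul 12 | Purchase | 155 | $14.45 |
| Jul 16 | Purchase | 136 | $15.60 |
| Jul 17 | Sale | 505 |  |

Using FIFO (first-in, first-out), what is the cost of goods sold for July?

Jul 17, 505 sold [FIFO — oldest first]: 142 @ $18.50 + 216 @ $16.25 + 147 @ $14.45 = $8,261.15
Ending inventory: 8 @ $14.45 + 136 @ $15.60 = $2,237.20

COGS = $8,261.15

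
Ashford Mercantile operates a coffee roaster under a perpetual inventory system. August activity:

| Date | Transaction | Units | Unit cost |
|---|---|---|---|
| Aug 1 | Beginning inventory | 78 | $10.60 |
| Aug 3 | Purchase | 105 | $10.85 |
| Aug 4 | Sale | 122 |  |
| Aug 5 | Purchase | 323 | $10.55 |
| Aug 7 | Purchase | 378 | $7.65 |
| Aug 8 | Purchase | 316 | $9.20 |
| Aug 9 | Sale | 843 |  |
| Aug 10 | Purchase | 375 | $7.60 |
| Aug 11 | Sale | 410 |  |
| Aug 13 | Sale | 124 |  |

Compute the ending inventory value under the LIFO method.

Aug 4, 122 sold [LIFO — newest first]: 105 @ $10.85 + 17 @ $10.60 = $1,319.45
Aug 9, 843 sold [LIFO — newest first]: 316 @ $9.20 + 378 @ $7.65 + 149 @ $10.55 = $7,370.85
Aug 11, 410 sold [LIFO — newest first]: 375 @ $7.60 + 35 @ $10.55 = $3,219.25
Aug 13, 124 sold [LIFO — newest first]: 124 @ $10.55 = $1,308.20
Total COGS = $1,319.45 + $7,370.85 + $3,219.25 + $1,308.20 = $13,217.75
Ending inventory: 61 @ $10.60 + 15 @ $10.55 = $804.85

Ending inventory = $804.85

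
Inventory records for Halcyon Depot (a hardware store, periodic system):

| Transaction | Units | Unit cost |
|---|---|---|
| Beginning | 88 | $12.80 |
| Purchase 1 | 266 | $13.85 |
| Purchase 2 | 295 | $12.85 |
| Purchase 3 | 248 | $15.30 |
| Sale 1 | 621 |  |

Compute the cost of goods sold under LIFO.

Sale 1 (621) [LIFO — newest first]: 248 @ $15.30 + 295 @ $12.85 + 78 @ $13.85 = $8,665.45
Ending inventory: 88 @ $12.80 + 188 @ $13.85 = $3,730.20

COGS = $8,665.45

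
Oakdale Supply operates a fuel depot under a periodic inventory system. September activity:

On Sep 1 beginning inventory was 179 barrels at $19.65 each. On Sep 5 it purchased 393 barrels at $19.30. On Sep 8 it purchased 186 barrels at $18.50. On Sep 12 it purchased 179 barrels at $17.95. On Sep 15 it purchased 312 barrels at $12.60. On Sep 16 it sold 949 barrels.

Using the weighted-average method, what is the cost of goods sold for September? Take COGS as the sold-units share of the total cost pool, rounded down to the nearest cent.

COGS = $16,478.33

Sep 16, sell 949: 949/1249 × $21,687.50 → $16,478.33
Ending inventory (cost pool remaining) = $5,209.17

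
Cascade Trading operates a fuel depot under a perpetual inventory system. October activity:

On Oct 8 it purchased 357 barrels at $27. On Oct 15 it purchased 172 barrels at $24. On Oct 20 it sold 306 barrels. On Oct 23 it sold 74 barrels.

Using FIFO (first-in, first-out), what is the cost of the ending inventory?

Ending inventory = $3,576

Oct 20, 306 sold [FIFO — oldest first]: 306 @ $27 = $8,262
Oct 23, 74 sold [FIFO — oldest first]: 51 @ $27 + 23 @ $24 = $1,929
Total COGS = $8,262 + $1,929 = $10,191
Ending inventory: 149 @ $24 = $3,576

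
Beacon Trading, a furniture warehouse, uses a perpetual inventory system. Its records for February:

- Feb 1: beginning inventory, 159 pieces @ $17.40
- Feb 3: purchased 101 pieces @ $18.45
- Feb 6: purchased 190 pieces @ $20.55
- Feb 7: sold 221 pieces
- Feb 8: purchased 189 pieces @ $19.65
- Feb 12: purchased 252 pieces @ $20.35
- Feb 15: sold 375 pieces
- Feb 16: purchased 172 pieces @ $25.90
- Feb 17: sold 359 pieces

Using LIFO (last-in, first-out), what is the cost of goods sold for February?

Feb 7, 221 sold [LIFO — newest first]: 190 @ $20.55 + 31 @ $18.45 = $4,476.45
Feb 15, 375 sold [LIFO — newest first]: 252 @ $20.35 + 123 @ $19.65 = $7,545.15
Feb 17, 359 sold [LIFO — newest first]: 172 @ $25.90 + 66 @ $19.65 + 70 @ $18.45 + 51 @ $17.40 = $7,930.60
Total COGS = $4,476.45 + $7,545.15 + $7,930.60 = $19,952.20
Ending inventory: 108 @ $17.40 = $1,879.20

COGS = $19,952.20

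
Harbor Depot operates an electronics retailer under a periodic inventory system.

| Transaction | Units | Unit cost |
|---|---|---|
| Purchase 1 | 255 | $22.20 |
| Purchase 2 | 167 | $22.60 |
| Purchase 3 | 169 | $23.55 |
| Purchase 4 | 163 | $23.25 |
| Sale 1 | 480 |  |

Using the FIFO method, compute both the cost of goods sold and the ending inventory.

Sale 1 (480) [FIFO — oldest first]: 255 @ $22.20 + 167 @ $22.60 + 58 @ $23.55 = $10,801.10
Ending inventory: 111 @ $23.55 + 163 @ $23.25 = $6,403.80

COGS = $10,801.10; ending inventory = $6,403.80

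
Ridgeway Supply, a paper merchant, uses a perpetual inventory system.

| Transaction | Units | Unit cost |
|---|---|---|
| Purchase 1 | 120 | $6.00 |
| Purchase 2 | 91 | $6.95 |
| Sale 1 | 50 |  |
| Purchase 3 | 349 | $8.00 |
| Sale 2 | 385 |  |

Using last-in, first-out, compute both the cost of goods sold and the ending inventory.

Sale 1 (50) [LIFO — newest first]: 50 @ $6.95 = $347.50
Sale 2 (385) [LIFO — newest first]: 349 @ $8.00 + 36 @ $6.95 = $3,042.20
Total COGS = $347.50 + $3,042.20 = $3,389.70
Ending inventory: 120 @ $6.00 + 5 @ $6.95 = $754.75

COGS = $3,389.70; ending inventory = $754.75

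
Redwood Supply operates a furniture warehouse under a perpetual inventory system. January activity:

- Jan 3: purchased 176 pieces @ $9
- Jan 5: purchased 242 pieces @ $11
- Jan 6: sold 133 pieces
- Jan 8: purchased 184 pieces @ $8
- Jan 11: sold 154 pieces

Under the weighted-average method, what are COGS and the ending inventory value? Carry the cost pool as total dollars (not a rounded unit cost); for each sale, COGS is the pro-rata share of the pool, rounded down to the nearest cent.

COGS = $2,784.94; ending inventory = $2,933.06

After Jan 3: 176 on hand, pool $1,584.00 (≈ $9.0000 each)
After Jan 5: 418 on hand, pool $4,246.00 (≈ $10.1579 each)
Jan 6, sell 133: 133/418 × $4,246.00 → $1,351.00
After Jan 8: 469 on hand, pool $4,367.00 (≈ $9.3113 each)
Jan 11, sell 154: 154/469 × $4,367.00 → $1,433.94
Total COGS = $1,351.00 + $1,433.94 = $2,784.94
Ending inventory (cost pool remaining) = $2,933.06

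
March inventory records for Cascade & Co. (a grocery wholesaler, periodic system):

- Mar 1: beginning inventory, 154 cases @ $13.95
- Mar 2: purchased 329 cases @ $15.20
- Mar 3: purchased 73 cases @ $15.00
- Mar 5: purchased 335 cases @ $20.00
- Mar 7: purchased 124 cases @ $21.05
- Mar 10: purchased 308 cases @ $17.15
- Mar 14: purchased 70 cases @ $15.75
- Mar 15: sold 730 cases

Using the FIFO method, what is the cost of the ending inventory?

Ending inventory = $12,214.90

Mar 15, 730 sold [FIFO — oldest first]: 154 @ $13.95 + 329 @ $15.20 + 73 @ $15.00 + 174 @ $20.00 = $11,724.10
Ending inventory: 161 @ $20.00 + 124 @ $21.05 + 308 @ $17.15 + 70 @ $15.75 = $12,214.90
Check: goods available $23,939.00 = COGS $11,724.10 + ending $12,214.90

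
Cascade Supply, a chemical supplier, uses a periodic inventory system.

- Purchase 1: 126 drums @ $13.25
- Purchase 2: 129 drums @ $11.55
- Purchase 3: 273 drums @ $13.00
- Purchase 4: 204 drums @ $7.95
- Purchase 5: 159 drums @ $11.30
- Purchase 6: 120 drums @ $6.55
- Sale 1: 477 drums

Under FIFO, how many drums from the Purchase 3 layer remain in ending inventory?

51

Sale 1 (477) [FIFO — oldest first]: 126 @ $13.25 + 129 @ $11.55 + 222 @ $13.00 = $6,045.45
Ending inventory: 51 @ $13.00 + 204 @ $7.95 + 159 @ $11.30 + 120 @ $6.55 = $4,867.50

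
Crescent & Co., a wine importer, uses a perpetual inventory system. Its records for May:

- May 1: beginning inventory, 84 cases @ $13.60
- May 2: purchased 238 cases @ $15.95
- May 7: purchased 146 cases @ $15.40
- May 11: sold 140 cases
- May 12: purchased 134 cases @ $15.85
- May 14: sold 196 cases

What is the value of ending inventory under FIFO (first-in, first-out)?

Ending inventory = $4,156.70

May 11, 140 sold [FIFO — oldest first]: 84 @ $13.60 + 56 @ $15.95 = $2,035.60
May 14, 196 sold [FIFO — oldest first]: 182 @ $15.95 + 14 @ $15.40 = $3,118.50
Total COGS = $2,035.60 + $3,118.50 = $5,154.10
Ending inventory: 132 @ $15.40 + 134 @ $15.85 = $4,156.70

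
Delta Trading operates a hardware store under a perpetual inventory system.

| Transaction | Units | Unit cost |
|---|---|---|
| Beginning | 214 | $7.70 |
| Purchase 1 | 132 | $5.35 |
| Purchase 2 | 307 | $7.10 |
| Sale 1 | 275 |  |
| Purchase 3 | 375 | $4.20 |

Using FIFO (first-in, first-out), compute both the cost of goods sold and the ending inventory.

Sale 1 (275) [FIFO — oldest first]: 214 @ $7.70 + 61 @ $5.35 = $1,974.15
Ending inventory: 71 @ $5.35 + 307 @ $7.10 + 375 @ $4.20 = $4,134.55
Check: goods available $6,108.70 = COGS $1,974.15 + ending $4,134.55

COGS = $1,974.15; ending inventory = $4,134.55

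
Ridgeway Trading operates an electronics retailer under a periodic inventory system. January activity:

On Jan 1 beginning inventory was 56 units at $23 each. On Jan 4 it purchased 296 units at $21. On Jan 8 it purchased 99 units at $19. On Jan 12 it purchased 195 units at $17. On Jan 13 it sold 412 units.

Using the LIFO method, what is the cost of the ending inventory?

Ending inventory = $5,026

Jan 13, 412 sold [LIFO — newest first]: 195 @ $17 + 99 @ $19 + 118 @ $21 = $7,674
Ending inventory: 56 @ $23 + 178 @ $21 = $5,026
Check: goods available $12,700 = COGS $7,674 + ending $5,026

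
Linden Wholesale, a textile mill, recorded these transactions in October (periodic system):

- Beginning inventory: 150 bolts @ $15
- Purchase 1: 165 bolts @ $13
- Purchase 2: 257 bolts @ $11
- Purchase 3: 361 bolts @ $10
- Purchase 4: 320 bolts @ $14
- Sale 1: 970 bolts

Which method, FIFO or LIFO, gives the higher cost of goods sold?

FIFO

FIFO COGS: 150 @ $15 + 165 @ $13 + 257 @ $11 + 361 @ $10 + 37 @ $14 = $11,350
LIFO COGS: 320 @ $14 + 361 @ $10 + 257 @ $11 + 32 @ $13 = $11,333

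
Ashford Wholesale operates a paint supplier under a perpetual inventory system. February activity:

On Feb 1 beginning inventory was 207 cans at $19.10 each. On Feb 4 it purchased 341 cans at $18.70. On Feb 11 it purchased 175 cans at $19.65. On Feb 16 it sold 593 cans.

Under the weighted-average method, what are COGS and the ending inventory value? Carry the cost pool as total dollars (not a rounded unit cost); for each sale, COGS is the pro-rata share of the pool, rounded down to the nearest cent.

COGS = $11,293.36; ending inventory = $2,475.79

After Feb 1: 207 on hand, pool $3,953.70 (≈ $19.1000 each)
After Feb 4: 548 on hand, pool $10,330.40 (≈ $18.8511 each)
After Feb 11: 723 on hand, pool $13,769.15 (≈ $19.0445 each)
Feb 16, sell 593: 593/723 × $13,769.15 → $11,293.36
Ending inventory (cost pool remaining) = $2,475.79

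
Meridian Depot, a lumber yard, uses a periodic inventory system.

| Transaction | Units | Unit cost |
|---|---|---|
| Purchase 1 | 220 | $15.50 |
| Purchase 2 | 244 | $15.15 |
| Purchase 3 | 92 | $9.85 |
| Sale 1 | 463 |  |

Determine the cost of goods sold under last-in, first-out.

COGS = $6,571.30

Sale 1 (463) [LIFO — newest first]: 92 @ $9.85 + 244 @ $15.15 + 127 @ $15.50 = $6,571.30
Ending inventory: 93 @ $15.50 = $1,441.50
Check: goods available $8,012.80 = COGS $6,571.30 + ending $1,441.50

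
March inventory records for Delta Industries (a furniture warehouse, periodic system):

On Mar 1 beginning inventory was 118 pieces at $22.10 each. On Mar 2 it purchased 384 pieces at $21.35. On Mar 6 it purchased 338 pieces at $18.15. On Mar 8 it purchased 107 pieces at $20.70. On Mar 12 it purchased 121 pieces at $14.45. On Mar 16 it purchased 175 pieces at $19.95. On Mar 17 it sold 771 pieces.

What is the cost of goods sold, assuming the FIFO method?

Mar 17, 771 sold [FIFO — oldest first]: 118 @ $22.10 + 384 @ $21.35 + 269 @ $18.15 = $15,688.55
Ending inventory: 69 @ $18.15 + 107 @ $20.70 + 121 @ $14.45 + 175 @ $19.95 = $8,706.95

COGS = $15,688.55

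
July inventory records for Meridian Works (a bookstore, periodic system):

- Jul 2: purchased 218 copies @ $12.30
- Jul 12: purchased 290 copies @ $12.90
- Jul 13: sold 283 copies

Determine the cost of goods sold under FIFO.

Jul 13, 283 sold [FIFO — oldest first]: 218 @ $12.30 + 65 @ $12.90 = $3,519.90
Ending inventory: 225 @ $12.90 = $2,902.50

COGS = $3,519.90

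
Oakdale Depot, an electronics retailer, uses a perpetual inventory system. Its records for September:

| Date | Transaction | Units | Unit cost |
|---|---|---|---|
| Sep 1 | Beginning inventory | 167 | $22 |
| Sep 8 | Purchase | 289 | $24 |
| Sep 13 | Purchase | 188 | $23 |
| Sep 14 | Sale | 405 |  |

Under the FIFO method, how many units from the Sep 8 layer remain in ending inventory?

Sep 14, 405 sold [FIFO — oldest first]: 167 @ $22 + 238 @ $24 = $9,386
Ending inventory: 51 @ $24 + 188 @ $23 = $5,548

51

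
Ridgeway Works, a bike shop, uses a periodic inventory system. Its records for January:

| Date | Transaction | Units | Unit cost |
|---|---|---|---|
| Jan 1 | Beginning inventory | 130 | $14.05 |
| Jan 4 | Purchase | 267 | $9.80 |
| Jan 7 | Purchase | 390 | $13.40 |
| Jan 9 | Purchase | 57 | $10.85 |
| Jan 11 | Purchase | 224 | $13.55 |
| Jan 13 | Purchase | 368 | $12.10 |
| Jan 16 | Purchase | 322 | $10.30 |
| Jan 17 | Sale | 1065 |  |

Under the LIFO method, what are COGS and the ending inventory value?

Jan 17, 1065 sold [LIFO — newest first]: 322 @ $10.30 + 368 @ $12.10 + 224 @ $13.55 + 57 @ $10.85 + 94 @ $13.40 = $12,682.65
Ending inventory: 130 @ $14.05 + 267 @ $9.80 + 296 @ $13.40 = $8,409.50
Check: goods available $21,092.15 = COGS $12,682.65 + ending $8,409.50

COGS = $12,682.65; ending inventory = $8,409.50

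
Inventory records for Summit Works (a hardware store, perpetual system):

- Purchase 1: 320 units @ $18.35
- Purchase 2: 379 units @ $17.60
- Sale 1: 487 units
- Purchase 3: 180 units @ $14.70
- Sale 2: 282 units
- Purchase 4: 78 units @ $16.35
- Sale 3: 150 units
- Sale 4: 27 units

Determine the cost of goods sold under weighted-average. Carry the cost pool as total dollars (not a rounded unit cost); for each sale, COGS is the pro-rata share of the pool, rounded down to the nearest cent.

COGS = $16,283.17

After Purchase 1: 320 on hand, pool $5,872.00 (≈ $18.3500 each)
After Purchase 2: 699 on hand, pool $12,542.40 (≈ $17.9433 each)
Sale 1, sell 487: 487/699 × $12,542.40 → $8,738.41
After Purchase 3: 392 on hand, pool $6,449.99 (≈ $16.4541 each)
Sale 2, sell 282: 282/392 × $6,449.99 → $4,640.04
After Purchase 4: 188 on hand, pool $3,085.25 (≈ $16.4109 each)
Sale 3, sell 150: 150/188 × $3,085.25 → $2,461.63
Sale 4, sell 27: 27/38 × $623.62 → $443.09
Total COGS = $8,738.41 + $4,640.04 + $2,461.63 + $443.09 = $16,283.17
Ending inventory (cost pool remaining) = $180.53
Check: goods available $16,463.70 = COGS $16,283.17 + ending $180.53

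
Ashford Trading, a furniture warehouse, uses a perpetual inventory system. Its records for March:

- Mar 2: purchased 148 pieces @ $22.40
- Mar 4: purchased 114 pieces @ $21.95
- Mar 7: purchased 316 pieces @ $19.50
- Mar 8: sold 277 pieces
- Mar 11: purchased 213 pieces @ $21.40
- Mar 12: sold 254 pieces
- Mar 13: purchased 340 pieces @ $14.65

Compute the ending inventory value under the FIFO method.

Ending inventory = $10,455.70

Mar 8, 277 sold [FIFO — oldest first]: 148 @ $22.40 + 114 @ $21.95 + 15 @ $19.50 = $6,110.00
Mar 12, 254 sold [FIFO — oldest first]: 254 @ $19.50 = $4,953.00
Total COGS = $6,110.00 + $4,953.00 = $11,063.00
Ending inventory: 47 @ $19.50 + 213 @ $21.40 + 340 @ $14.65 = $10,455.70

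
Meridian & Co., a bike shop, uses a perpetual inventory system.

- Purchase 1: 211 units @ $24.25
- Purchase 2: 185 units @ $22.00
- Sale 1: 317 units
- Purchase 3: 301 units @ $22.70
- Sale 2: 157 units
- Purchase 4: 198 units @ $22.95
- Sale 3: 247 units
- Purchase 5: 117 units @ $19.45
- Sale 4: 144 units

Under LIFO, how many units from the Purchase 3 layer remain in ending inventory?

68

Sale 1 (317) [LIFO — newest first]: 185 @ $22.00 + 132 @ $24.25 = $7,271.00
Sale 2 (157) [LIFO — newest first]: 157 @ $22.70 = $3,563.90
Sale 3 (247) [LIFO — newest first]: 198 @ $22.95 + 49 @ $22.70 = $5,656.40
Sale 4 (144) [LIFO — newest first]: 117 @ $19.45 + 27 @ $22.70 = $2,888.55
Total COGS = $7,271.00 + $3,563.90 + $5,656.40 + $2,888.55 = $19,379.85
Ending inventory: 79 @ $24.25 + 68 @ $22.70 = $3,459.35
Check: goods available $22,839.20 = COGS $19,379.85 + ending $3,459.35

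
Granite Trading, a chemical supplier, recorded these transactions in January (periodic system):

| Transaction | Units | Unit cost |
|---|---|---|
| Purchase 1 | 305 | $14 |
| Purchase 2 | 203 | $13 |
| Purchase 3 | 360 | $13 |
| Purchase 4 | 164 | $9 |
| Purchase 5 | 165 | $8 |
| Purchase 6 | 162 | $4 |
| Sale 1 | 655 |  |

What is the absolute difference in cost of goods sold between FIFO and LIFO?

FIFO COGS: 305 @ $14 + 203 @ $13 + 147 @ $13 = $8,820
LIFO COGS: 162 @ $4 + 165 @ $8 + 164 @ $9 + 164 @ $13 = $5,576
Difference = |$8,820 − $5,576| = $3,244

$3,244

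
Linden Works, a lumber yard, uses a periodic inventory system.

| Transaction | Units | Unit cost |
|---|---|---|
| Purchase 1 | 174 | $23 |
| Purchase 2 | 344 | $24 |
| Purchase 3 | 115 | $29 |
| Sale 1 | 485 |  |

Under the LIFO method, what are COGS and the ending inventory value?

COGS = $12,189; ending inventory = $3,404

Sale 1 (485) [LIFO — newest first]: 115 @ $29 + 344 @ $24 + 26 @ $23 = $12,189
Ending inventory: 148 @ $23 = $3,404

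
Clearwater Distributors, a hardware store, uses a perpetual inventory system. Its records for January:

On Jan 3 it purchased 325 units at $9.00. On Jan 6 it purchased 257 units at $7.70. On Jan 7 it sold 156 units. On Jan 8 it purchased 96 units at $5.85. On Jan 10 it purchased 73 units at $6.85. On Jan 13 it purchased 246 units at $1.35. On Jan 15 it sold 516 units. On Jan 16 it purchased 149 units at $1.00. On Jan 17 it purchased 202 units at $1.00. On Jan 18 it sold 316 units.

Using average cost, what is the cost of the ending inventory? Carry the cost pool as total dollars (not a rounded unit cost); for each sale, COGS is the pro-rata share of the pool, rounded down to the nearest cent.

After Jan 3: 325 on hand, pool $2,925.00 (≈ $9.0000 each)
After Jan 6: 582 on hand, pool $4,903.90 (≈ $8.4259 each)
Jan 7, sell 156: 156/582 × $4,903.90 → $1,314.44
After Jan 8: 522 on hand, pool $4,151.06 (≈ $7.9522 each)
After Jan 10: 595 on hand, pool $4,651.11 (≈ $7.8170 each)
After Jan 13: 841 on hand, pool $4,983.21 (≈ $5.9253 each)
Jan 15, sell 516: 516/841 × $4,983.21 → $3,057.47
After Jan 16: 474 on hand, pool $2,074.74 (≈ $4.3771 each)
After Jan 17: 676 on hand, pool $2,276.74 (≈ $3.3680 each)
Jan 18, sell 316: 316/676 × $2,276.74 → $1,064.27
Total COGS = $1,314.44 + $3,057.47 + $1,064.27 = $5,436.18
Ending inventory (cost pool remaining) = $1,212.47

Ending inventory = $1,212.47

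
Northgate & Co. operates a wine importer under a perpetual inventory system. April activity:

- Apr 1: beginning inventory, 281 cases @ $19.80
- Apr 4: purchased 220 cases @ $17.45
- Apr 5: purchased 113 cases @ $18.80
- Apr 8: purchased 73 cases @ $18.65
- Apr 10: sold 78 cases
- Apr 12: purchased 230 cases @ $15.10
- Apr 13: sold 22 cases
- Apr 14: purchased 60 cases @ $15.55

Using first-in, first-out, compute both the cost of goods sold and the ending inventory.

COGS = $1,980.00; ending inventory = $15,314.65

Apr 10, 78 sold [FIFO — oldest first]: 78 @ $19.80 = $1,544.40
Apr 13, 22 sold [FIFO — oldest first]: 22 @ $19.80 = $435.60
Total COGS = $1,544.40 + $435.60 = $1,980.00
Ending inventory: 181 @ $19.80 + 220 @ $17.45 + 113 @ $18.80 + 73 @ $18.65 + 230 @ $15.10 + 60 @ $15.55 = $15,314.65
Check: goods available $17,294.65 = COGS $1,980.00 + ending $15,314.65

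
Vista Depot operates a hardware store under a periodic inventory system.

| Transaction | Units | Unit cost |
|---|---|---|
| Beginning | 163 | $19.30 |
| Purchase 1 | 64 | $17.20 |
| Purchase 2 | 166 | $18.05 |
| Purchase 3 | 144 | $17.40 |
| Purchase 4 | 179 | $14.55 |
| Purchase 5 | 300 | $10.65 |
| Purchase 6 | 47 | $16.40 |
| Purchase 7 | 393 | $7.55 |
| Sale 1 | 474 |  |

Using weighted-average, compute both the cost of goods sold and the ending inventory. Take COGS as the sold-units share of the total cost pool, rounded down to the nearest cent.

COGS = $6,278.54; ending inventory = $13,007.46

Sale 1, sell 474: 474/1456 × $19,286.00 → $6,278.54
Ending inventory (cost pool remaining) = $13,007.46
Check: goods available $19,286.00 = COGS $6,278.54 + ending $13,007.46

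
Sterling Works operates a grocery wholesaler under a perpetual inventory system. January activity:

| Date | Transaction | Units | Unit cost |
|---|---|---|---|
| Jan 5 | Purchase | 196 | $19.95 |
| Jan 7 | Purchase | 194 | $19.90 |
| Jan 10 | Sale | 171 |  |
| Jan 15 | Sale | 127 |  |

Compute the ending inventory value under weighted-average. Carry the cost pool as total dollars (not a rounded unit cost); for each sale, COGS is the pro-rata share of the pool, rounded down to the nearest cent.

After Jan 5: 196 on hand, pool $3,910.20 (≈ $19.9500 each)
After Jan 7: 390 on hand, pool $7,770.80 (≈ $19.9251 each)
Jan 10, sell 171: 171/390 × $7,770.80 → $3,407.19
Jan 15, sell 127: 127/219 × $4,363.61 → $2,530.49
Total COGS = $3,407.19 + $2,530.49 = $5,937.68
Ending inventory (cost pool remaining) = $1,833.12
Check: goods available $7,770.80 = COGS $5,937.68 + ending $1,833.12

Ending inventory = $1,833.12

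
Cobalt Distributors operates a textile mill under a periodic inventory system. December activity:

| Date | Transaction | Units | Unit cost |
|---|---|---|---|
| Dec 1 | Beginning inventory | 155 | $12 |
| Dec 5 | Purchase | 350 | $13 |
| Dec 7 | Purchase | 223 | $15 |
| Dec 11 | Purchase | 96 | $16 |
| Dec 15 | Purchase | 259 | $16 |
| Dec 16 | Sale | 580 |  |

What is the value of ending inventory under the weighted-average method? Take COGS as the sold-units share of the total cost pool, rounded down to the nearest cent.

Dec 16, sell 580: 580/1083 × $15,435.00 → $8,266.20
Ending inventory (cost pool remaining) = $7,168.80
Check: goods available $15,435.00 = COGS $8,266.20 + ending $7,168.80

Ending inventory = $7,168.80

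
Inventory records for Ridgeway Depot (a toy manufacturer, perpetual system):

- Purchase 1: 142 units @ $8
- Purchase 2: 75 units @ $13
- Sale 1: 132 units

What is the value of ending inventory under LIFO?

Ending inventory = $680

Sale 1 (132) [LIFO — newest first]: 75 @ $13 + 57 @ $8 = $1,431
Ending inventory: 85 @ $8 = $680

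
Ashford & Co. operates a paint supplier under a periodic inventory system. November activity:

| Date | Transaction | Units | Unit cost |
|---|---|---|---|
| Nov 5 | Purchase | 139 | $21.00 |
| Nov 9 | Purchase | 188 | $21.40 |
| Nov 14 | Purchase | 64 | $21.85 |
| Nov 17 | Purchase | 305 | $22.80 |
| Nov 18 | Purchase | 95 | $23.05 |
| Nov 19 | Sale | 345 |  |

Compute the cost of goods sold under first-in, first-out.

COGS = $7,335.50

Nov 19, 345 sold [FIFO — oldest first]: 139 @ $21.00 + 188 @ $21.40 + 18 @ $21.85 = $7,335.50
Ending inventory: 46 @ $21.85 + 305 @ $22.80 + 95 @ $23.05 = $10,148.85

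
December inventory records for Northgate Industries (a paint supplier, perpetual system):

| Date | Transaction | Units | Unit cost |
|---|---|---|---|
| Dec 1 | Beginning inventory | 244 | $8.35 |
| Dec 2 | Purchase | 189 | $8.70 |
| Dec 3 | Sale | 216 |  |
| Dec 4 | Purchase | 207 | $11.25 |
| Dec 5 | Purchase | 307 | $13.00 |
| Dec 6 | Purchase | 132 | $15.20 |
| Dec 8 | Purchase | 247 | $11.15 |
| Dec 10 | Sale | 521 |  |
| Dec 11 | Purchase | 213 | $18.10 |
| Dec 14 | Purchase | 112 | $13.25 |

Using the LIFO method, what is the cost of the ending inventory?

Ending inventory = $11,625.00

Dec 3, 216 sold [LIFO — newest first]: 189 @ $8.70 + 27 @ $8.35 = $1,869.75
Dec 10, 521 sold [LIFO — newest first]: 247 @ $11.15 + 132 @ $15.20 + 142 @ $13.00 = $6,606.45
Total COGS = $1,869.75 + $6,606.45 = $8,476.20
Ending inventory: 217 @ $8.35 + 207 @ $11.25 + 165 @ $13.00 + 213 @ $18.10 + 112 @ $13.25 = $11,625.00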